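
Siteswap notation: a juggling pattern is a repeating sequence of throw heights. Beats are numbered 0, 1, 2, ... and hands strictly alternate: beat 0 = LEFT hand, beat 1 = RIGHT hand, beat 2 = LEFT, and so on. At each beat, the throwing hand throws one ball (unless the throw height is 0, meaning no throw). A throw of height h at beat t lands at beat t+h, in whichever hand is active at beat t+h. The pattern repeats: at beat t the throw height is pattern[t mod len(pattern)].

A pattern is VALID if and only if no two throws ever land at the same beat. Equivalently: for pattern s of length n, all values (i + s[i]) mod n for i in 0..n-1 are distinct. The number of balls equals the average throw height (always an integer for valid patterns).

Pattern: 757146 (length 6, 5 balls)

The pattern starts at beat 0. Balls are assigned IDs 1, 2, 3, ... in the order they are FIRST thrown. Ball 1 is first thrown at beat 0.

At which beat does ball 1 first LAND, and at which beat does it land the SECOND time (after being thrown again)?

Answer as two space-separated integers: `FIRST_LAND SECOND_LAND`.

Answer: 7 12

Derivation:
Beat 0 (L): throw ball1 h=7 -> lands@7:R; in-air after throw: [b1@7:R]
Beat 1 (R): throw ball2 h=5 -> lands@6:L; in-air after throw: [b2@6:L b1@7:R]
Beat 2 (L): throw ball3 h=7 -> lands@9:R; in-air after throw: [b2@6:L b1@7:R b3@9:R]
Beat 3 (R): throw ball4 h=1 -> lands@4:L; in-air after throw: [b4@4:L b2@6:L b1@7:R b3@9:R]
Beat 4 (L): throw ball4 h=4 -> lands@8:L; in-air after throw: [b2@6:L b1@7:R b4@8:L b3@9:R]
Beat 5 (R): throw ball5 h=6 -> lands@11:R; in-air after throw: [b2@6:L b1@7:R b4@8:L b3@9:R b5@11:R]
Beat 6 (L): throw ball2 h=7 -> lands@13:R; in-air after throw: [b1@7:R b4@8:L b3@9:R b5@11:R b2@13:R]
Beat 7 (R): throw ball1 h=5 -> lands@12:L; in-air after throw: [b4@8:L b3@9:R b5@11:R b1@12:L b2@13:R]
Beat 8 (L): throw ball4 h=7 -> lands@15:R; in-air after throw: [b3@9:R b5@11:R b1@12:L b2@13:R b4@15:R]
Beat 9 (R): throw ball3 h=1 -> lands@10:L; in-air after throw: [b3@10:L b5@11:R b1@12:L b2@13:R b4@15:R]
Beat 10 (L): throw ball3 h=4 -> lands@14:L; in-air after throw: [b5@11:R b1@12:L b2@13:R b3@14:L b4@15:R]
Beat 11 (R): throw ball5 h=6 -> lands@17:R; in-air after throw: [b1@12:L b2@13:R b3@14:L b4@15:R b5@17:R]
Beat 12 (L): throw ball1 h=7 -> lands@19:R; in-air after throw: [b2@13:R b3@14:L b4@15:R b5@17:R b1@19:R]
Ball 1: thrown@0 h=7 -> first land @7; rethrown@7 h=5 -> second land @12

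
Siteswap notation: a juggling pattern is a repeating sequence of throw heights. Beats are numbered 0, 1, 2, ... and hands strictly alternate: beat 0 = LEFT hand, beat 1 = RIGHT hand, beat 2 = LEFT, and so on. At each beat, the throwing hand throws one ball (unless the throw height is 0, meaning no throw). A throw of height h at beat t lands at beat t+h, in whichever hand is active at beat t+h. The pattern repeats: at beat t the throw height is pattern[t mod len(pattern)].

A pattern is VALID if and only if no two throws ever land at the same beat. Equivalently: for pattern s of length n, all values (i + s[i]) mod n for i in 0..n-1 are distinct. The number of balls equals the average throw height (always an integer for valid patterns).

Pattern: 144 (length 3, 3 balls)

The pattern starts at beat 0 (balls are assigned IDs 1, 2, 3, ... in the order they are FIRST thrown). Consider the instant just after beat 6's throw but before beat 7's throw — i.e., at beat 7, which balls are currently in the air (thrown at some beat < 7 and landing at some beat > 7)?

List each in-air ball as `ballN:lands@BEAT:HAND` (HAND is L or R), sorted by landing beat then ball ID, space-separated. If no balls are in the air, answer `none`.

Answer: ball3:lands@8:L ball1:lands@9:R

Derivation:
Beat 0 (L): throw ball1 h=1 -> lands@1:R; in-air after throw: [b1@1:R]
Beat 1 (R): throw ball1 h=4 -> lands@5:R; in-air after throw: [b1@5:R]
Beat 2 (L): throw ball2 h=4 -> lands@6:L; in-air after throw: [b1@5:R b2@6:L]
Beat 3 (R): throw ball3 h=1 -> lands@4:L; in-air after throw: [b3@4:L b1@5:R b2@6:L]
Beat 4 (L): throw ball3 h=4 -> lands@8:L; in-air after throw: [b1@5:R b2@6:L b3@8:L]
Beat 5 (R): throw ball1 h=4 -> lands@9:R; in-air after throw: [b2@6:L b3@8:L b1@9:R]
Beat 6 (L): throw ball2 h=1 -> lands@7:R; in-air after throw: [b2@7:R b3@8:L b1@9:R]
Beat 7 (R): throw ball2 h=4 -> lands@11:R; in-air after throw: [b3@8:L b1@9:R b2@11:R]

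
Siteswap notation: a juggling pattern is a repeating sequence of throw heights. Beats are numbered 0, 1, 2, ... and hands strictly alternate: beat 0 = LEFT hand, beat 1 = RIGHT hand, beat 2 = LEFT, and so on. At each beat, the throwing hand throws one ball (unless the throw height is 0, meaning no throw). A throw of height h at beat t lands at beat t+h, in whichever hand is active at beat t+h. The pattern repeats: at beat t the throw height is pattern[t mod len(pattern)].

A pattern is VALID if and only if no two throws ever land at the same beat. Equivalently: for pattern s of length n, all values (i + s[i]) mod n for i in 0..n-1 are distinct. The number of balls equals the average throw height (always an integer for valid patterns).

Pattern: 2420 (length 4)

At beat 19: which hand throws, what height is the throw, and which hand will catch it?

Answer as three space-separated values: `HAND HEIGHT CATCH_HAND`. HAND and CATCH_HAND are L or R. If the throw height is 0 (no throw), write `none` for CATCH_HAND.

Answer: R 0 none

Derivation:
Beat 19: 19 mod 2 = 1, so hand = R
Throw height = pattern[19 mod 4] = pattern[3] = 0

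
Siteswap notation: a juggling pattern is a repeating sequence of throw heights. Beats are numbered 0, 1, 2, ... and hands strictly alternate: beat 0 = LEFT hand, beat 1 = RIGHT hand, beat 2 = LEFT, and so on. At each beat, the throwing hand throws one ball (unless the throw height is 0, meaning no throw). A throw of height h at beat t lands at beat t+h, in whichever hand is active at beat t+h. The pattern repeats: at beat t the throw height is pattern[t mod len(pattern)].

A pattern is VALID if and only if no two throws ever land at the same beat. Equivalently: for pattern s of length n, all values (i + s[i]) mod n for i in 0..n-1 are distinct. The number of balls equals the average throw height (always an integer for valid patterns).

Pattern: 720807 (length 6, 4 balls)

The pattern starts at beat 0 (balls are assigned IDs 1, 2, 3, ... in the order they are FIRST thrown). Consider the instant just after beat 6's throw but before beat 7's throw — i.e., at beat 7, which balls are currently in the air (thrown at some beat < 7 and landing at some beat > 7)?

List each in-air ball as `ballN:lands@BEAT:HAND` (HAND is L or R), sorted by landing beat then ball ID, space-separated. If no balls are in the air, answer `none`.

Beat 0 (L): throw ball1 h=7 -> lands@7:R; in-air after throw: [b1@7:R]
Beat 1 (R): throw ball2 h=2 -> lands@3:R; in-air after throw: [b2@3:R b1@7:R]
Beat 3 (R): throw ball2 h=8 -> lands@11:R; in-air after throw: [b1@7:R b2@11:R]
Beat 5 (R): throw ball3 h=7 -> lands@12:L; in-air after throw: [b1@7:R b2@11:R b3@12:L]
Beat 6 (L): throw ball4 h=7 -> lands@13:R; in-air after throw: [b1@7:R b2@11:R b3@12:L b4@13:R]
Beat 7 (R): throw ball1 h=2 -> lands@9:R; in-air after throw: [b1@9:R b2@11:R b3@12:L b4@13:R]

Answer: ball2:lands@11:R ball3:lands@12:L ball4:lands@13:R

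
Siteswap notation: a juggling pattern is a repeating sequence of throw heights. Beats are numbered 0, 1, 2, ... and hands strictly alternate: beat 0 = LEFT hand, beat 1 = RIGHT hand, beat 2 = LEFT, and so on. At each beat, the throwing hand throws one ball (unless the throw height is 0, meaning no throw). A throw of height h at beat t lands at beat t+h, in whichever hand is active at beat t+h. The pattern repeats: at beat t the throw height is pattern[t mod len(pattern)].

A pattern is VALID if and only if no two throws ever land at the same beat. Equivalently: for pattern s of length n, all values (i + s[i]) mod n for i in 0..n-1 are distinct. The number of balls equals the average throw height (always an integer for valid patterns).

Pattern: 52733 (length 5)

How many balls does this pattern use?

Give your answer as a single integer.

Answer: 4

Derivation:
Pattern = [5, 2, 7, 3, 3], length n = 5
  position 0: throw height = 5, running sum = 5
  position 1: throw height = 2, running sum = 7
  position 2: throw height = 7, running sum = 14
  position 3: throw height = 3, running sum = 17
  position 4: throw height = 3, running sum = 20
Total sum = 20; balls = sum / n = 20 / 5 = 4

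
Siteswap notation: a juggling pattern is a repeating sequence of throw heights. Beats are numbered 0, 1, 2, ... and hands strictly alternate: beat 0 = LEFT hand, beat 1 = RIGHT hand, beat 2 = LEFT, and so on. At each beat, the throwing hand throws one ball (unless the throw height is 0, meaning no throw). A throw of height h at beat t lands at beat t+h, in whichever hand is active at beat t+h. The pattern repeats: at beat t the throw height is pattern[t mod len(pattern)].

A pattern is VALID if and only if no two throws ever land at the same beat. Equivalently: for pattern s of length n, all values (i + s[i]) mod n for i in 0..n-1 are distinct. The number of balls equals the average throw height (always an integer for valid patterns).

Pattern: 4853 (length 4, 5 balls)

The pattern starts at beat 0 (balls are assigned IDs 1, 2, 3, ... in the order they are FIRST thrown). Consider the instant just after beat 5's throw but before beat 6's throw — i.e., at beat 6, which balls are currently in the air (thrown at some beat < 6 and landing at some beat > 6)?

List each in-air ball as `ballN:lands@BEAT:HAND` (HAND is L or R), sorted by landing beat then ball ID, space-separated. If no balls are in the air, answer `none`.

Answer: ball3:lands@7:R ball1:lands@8:L ball2:lands@9:R ball5:lands@13:R

Derivation:
Beat 0 (L): throw ball1 h=4 -> lands@4:L; in-air after throw: [b1@4:L]
Beat 1 (R): throw ball2 h=8 -> lands@9:R; in-air after throw: [b1@4:L b2@9:R]
Beat 2 (L): throw ball3 h=5 -> lands@7:R; in-air after throw: [b1@4:L b3@7:R b2@9:R]
Beat 3 (R): throw ball4 h=3 -> lands@6:L; in-air after throw: [b1@4:L b4@6:L b3@7:R b2@9:R]
Beat 4 (L): throw ball1 h=4 -> lands@8:L; in-air after throw: [b4@6:L b3@7:R b1@8:L b2@9:R]
Beat 5 (R): throw ball5 h=8 -> lands@13:R; in-air after throw: [b4@6:L b3@7:R b1@8:L b2@9:R b5@13:R]
Beat 6 (L): throw ball4 h=5 -> lands@11:R; in-air after throw: [b3@7:R b1@8:L b2@9:R b4@11:R b5@13:R]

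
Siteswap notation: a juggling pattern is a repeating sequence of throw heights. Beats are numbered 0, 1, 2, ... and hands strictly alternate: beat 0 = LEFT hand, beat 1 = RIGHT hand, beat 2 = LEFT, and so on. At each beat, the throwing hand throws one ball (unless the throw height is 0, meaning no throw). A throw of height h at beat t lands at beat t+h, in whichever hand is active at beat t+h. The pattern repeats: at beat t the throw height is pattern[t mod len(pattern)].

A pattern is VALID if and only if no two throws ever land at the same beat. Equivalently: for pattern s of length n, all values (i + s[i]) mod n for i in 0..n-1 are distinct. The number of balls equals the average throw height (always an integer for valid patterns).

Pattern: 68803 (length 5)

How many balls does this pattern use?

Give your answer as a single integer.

Pattern = [6, 8, 8, 0, 3], length n = 5
  position 0: throw height = 6, running sum = 6
  position 1: throw height = 8, running sum = 14
  position 2: throw height = 8, running sum = 22
  position 3: throw height = 0, running sum = 22
  position 4: throw height = 3, running sum = 25
Total sum = 25; balls = sum / n = 25 / 5 = 5

Answer: 5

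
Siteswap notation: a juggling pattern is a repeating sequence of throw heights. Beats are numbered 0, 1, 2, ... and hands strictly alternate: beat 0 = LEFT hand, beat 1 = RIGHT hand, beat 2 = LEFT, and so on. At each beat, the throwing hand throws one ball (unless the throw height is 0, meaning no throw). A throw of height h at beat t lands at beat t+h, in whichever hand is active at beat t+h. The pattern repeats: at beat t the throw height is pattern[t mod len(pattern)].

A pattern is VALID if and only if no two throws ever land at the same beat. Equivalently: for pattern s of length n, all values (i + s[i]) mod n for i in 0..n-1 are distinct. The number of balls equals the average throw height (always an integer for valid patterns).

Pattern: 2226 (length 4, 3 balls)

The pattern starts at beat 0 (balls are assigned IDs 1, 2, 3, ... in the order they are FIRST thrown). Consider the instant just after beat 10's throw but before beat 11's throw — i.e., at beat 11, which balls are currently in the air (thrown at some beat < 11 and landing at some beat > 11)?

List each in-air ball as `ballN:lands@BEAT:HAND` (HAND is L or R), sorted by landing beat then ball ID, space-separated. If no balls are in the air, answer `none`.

Beat 0 (L): throw ball1 h=2 -> lands@2:L; in-air after throw: [b1@2:L]
Beat 1 (R): throw ball2 h=2 -> lands@3:R; in-air after throw: [b1@2:L b2@3:R]
Beat 2 (L): throw ball1 h=2 -> lands@4:L; in-air after throw: [b2@3:R b1@4:L]
Beat 3 (R): throw ball2 h=6 -> lands@9:R; in-air after throw: [b1@4:L b2@9:R]
Beat 4 (L): throw ball1 h=2 -> lands@6:L; in-air after throw: [b1@6:L b2@9:R]
Beat 5 (R): throw ball3 h=2 -> lands@7:R; in-air after throw: [b1@6:L b3@7:R b2@9:R]
Beat 6 (L): throw ball1 h=2 -> lands@8:L; in-air after throw: [b3@7:R b1@8:L b2@9:R]
Beat 7 (R): throw ball3 h=6 -> lands@13:R; in-air after throw: [b1@8:L b2@9:R b3@13:R]
Beat 8 (L): throw ball1 h=2 -> lands@10:L; in-air after throw: [b2@9:R b1@10:L b3@13:R]
Beat 9 (R): throw ball2 h=2 -> lands@11:R; in-air after throw: [b1@10:L b2@11:R b3@13:R]
Beat 10 (L): throw ball1 h=2 -> lands@12:L; in-air after throw: [b2@11:R b1@12:L b3@13:R]
Beat 11 (R): throw ball2 h=6 -> lands@17:R; in-air after throw: [b1@12:L b3@13:R b2@17:R]

Answer: ball1:lands@12:L ball3:lands@13:R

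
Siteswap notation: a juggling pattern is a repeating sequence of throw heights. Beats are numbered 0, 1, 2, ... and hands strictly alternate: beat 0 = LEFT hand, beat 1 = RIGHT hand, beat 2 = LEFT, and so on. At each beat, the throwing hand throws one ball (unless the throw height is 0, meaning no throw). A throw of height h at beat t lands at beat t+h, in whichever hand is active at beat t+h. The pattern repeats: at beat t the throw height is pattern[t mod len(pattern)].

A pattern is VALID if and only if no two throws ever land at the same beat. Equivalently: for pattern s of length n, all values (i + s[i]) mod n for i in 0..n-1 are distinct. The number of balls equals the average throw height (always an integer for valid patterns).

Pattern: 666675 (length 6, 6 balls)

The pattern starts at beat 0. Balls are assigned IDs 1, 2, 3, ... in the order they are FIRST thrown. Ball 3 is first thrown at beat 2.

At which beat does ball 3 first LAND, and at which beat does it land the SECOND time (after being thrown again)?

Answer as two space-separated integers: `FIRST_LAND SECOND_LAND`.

Answer: 8 14

Derivation:
Beat 0 (L): throw ball1 h=6 -> lands@6:L; in-air after throw: [b1@6:L]
Beat 1 (R): throw ball2 h=6 -> lands@7:R; in-air after throw: [b1@6:L b2@7:R]
Beat 2 (L): throw ball3 h=6 -> lands@8:L; in-air after throw: [b1@6:L b2@7:R b3@8:L]
Beat 3 (R): throw ball4 h=6 -> lands@9:R; in-air after throw: [b1@6:L b2@7:R b3@8:L b4@9:R]
Beat 4 (L): throw ball5 h=7 -> lands@11:R; in-air after throw: [b1@6:L b2@7:R b3@8:L b4@9:R b5@11:R]
Beat 5 (R): throw ball6 h=5 -> lands@10:L; in-air after throw: [b1@6:L b2@7:R b3@8:L b4@9:R b6@10:L b5@11:R]
Beat 6 (L): throw ball1 h=6 -> lands@12:L; in-air after throw: [b2@7:R b3@8:L b4@9:R b6@10:L b5@11:R b1@12:L]
Beat 7 (R): throw ball2 h=6 -> lands@13:R; in-air after throw: [b3@8:L b4@9:R b6@10:L b5@11:R b1@12:L b2@13:R]
Beat 8 (L): throw ball3 h=6 -> lands@14:L; in-air after throw: [b4@9:R b6@10:L b5@11:R b1@12:L b2@13:R b3@14:L]
Beat 9 (R): throw ball4 h=6 -> lands@15:R; in-air after throw: [b6@10:L b5@11:R b1@12:L b2@13:R b3@14:L b4@15:R]
Beat 10 (L): throw ball6 h=7 -> lands@17:R; in-air after throw: [b5@11:R b1@12:L b2@13:R b3@14:L b4@15:R b6@17:R]
Beat 11 (R): throw ball5 h=5 -> lands@16:L; in-air after throw: [b1@12:L b2@13:R b3@14:L b4@15:R b5@16:L b6@17:R]
Beat 12 (L): throw ball1 h=6 -> lands@18:L; in-air after throw: [b2@13:R b3@14:L b4@15:R b5@16:L b6@17:R b1@18:L]
Beat 13 (R): throw ball2 h=6 -> lands@19:R; in-air after throw: [b3@14:L b4@15:R b5@16:L b6@17:R b1@18:L b2@19:R]
Beat 14 (L): throw ball3 h=6 -> lands@20:L; in-air after throw: [b4@15:R b5@16:L b6@17:R b1@18:L b2@19:R b3@20:L]
Ball 3: thrown@2 h=6 -> first land @8; rethrown@8 h=6 -> second land @14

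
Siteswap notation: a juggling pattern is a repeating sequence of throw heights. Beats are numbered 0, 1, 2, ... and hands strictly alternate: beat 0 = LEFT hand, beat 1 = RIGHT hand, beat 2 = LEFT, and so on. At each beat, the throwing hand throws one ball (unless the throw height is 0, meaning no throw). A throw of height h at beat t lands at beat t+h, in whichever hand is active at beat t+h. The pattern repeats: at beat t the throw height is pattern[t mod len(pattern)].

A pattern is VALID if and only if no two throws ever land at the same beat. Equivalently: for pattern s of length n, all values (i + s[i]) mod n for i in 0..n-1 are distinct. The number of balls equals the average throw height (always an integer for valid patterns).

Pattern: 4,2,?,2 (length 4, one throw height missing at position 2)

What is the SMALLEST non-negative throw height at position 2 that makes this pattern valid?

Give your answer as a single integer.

i=0: (0 + 4) mod 4 = 0
i=1: (1 + 2) mod 4 = 3
i=2: s[i]=? (unknown)
i=3: (3 + 2) mod 4 = 1
Known residues: [0, 1, 3]; need a permutation of 0..3, so missing residue r = 2
Need (2 + s) mod 4 = 2; smallest s = (2 - 2) mod 4 = 0

Answer: 0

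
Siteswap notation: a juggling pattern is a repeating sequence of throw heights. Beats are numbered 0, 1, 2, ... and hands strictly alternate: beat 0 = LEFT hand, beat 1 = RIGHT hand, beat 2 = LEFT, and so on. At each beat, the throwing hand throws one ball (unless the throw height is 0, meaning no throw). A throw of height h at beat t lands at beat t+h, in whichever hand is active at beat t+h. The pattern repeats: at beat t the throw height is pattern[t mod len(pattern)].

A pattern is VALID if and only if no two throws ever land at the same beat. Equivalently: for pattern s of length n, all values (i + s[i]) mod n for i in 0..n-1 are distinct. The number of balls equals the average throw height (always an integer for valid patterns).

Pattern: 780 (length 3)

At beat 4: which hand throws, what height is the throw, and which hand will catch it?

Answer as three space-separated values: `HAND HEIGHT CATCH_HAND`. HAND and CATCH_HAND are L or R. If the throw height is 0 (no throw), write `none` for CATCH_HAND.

Beat 4: 4 mod 2 = 0, so hand = L
Throw height = pattern[4 mod 3] = pattern[1] = 8
Lands at beat 4+8=12, 12 mod 2 = 0, so catch hand = L

Answer: L 8 L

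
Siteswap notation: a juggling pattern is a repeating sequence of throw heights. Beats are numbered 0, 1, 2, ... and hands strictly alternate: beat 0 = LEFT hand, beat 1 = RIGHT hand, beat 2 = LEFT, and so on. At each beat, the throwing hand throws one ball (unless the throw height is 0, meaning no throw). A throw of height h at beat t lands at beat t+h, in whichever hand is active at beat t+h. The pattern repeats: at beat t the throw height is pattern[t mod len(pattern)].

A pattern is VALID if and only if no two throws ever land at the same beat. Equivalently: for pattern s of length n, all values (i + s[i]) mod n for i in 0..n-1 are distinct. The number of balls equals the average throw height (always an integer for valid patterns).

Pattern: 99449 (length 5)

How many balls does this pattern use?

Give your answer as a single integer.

Answer: 7

Derivation:
Pattern = [9, 9, 4, 4, 9], length n = 5
  position 0: throw height = 9, running sum = 9
  position 1: throw height = 9, running sum = 18
  position 2: throw height = 4, running sum = 22
  position 3: throw height = 4, running sum = 26
  position 4: throw height = 9, running sum = 35
Total sum = 35; balls = sum / n = 35 / 5 = 7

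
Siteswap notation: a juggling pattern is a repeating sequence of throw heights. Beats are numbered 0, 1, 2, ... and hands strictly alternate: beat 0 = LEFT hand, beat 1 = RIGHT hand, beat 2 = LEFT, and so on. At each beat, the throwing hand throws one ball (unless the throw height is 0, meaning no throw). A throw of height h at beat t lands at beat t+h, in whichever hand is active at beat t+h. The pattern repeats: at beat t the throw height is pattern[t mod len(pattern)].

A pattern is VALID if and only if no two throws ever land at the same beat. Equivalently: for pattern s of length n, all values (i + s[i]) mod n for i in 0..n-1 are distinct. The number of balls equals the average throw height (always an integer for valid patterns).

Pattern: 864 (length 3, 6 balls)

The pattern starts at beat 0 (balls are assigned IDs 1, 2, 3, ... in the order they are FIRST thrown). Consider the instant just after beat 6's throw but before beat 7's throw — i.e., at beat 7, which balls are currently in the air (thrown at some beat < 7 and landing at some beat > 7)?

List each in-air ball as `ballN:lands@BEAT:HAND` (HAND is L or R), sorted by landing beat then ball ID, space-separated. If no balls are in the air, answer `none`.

Answer: ball1:lands@8:L ball6:lands@9:R ball5:lands@10:L ball4:lands@11:R ball3:lands@14:L

Derivation:
Beat 0 (L): throw ball1 h=8 -> lands@8:L; in-air after throw: [b1@8:L]
Beat 1 (R): throw ball2 h=6 -> lands@7:R; in-air after throw: [b2@7:R b1@8:L]
Beat 2 (L): throw ball3 h=4 -> lands@6:L; in-air after throw: [b3@6:L b2@7:R b1@8:L]
Beat 3 (R): throw ball4 h=8 -> lands@11:R; in-air after throw: [b3@6:L b2@7:R b1@8:L b4@11:R]
Beat 4 (L): throw ball5 h=6 -> lands@10:L; in-air after throw: [b3@6:L b2@7:R b1@8:L b5@10:L b4@11:R]
Beat 5 (R): throw ball6 h=4 -> lands@9:R; in-air after throw: [b3@6:L b2@7:R b1@8:L b6@9:R b5@10:L b4@11:R]
Beat 6 (L): throw ball3 h=8 -> lands@14:L; in-air after throw: [b2@7:R b1@8:L b6@9:R b5@10:L b4@11:R b3@14:L]
Beat 7 (R): throw ball2 h=6 -> lands@13:R; in-air after throw: [b1@8:L b6@9:R b5@10:L b4@11:R b2@13:R b3@14:L]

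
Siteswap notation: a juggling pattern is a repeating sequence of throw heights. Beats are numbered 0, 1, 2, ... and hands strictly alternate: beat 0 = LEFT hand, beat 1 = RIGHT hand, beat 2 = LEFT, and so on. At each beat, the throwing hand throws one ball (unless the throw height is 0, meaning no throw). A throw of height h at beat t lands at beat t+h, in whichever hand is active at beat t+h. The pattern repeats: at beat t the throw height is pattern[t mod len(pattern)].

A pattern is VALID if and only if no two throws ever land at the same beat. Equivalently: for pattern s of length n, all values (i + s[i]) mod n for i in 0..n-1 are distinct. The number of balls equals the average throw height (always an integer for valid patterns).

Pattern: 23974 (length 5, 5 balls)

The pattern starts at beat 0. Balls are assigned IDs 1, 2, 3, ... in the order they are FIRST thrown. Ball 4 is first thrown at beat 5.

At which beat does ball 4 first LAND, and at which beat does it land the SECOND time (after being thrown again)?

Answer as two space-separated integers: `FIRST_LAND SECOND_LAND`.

Answer: 7 16

Derivation:
Beat 0 (L): throw ball1 h=2 -> lands@2:L; in-air after throw: [b1@2:L]
Beat 1 (R): throw ball2 h=3 -> lands@4:L; in-air after throw: [b1@2:L b2@4:L]
Beat 2 (L): throw ball1 h=9 -> lands@11:R; in-air after throw: [b2@4:L b1@11:R]
Beat 3 (R): throw ball3 h=7 -> lands@10:L; in-air after throw: [b2@4:L b3@10:L b1@11:R]
Beat 4 (L): throw ball2 h=4 -> lands@8:L; in-air after throw: [b2@8:L b3@10:L b1@11:R]
Beat 5 (R): throw ball4 h=2 -> lands@7:R; in-air after throw: [b4@7:R b2@8:L b3@10:L b1@11:R]
Beat 6 (L): throw ball5 h=3 -> lands@9:R; in-air after throw: [b4@7:R b2@8:L b5@9:R b3@10:L b1@11:R]
Beat 7 (R): throw ball4 h=9 -> lands@16:L; in-air after throw: [b2@8:L b5@9:R b3@10:L b1@11:R b4@16:L]
Beat 8 (L): throw ball2 h=7 -> lands@15:R; in-air after throw: [b5@9:R b3@10:L b1@11:R b2@15:R b4@16:L]
Beat 9 (R): throw ball5 h=4 -> lands@13:R; in-air after throw: [b3@10:L b1@11:R b5@13:R b2@15:R b4@16:L]
Beat 10 (L): throw ball3 h=2 -> lands@12:L; in-air after throw: [b1@11:R b3@12:L b5@13:R b2@15:R b4@16:L]
Beat 11 (R): throw ball1 h=3 -> lands@14:L; in-air after throw: [b3@12:L b5@13:R b1@14:L b2@15:R b4@16:L]
Beat 12 (L): throw ball3 h=9 -> lands@21:R; in-air after throw: [b5@13:R b1@14:L b2@15:R b4@16:L b3@21:R]
Beat 13 (R): throw ball5 h=7 -> lands@20:L; in-air after throw: [b1@14:L b2@15:R b4@16:L b5@20:L b3@21:R]
Beat 14 (L): throw ball1 h=4 -> lands@18:L; in-air after throw: [b2@15:R b4@16:L b1@18:L b5@20:L b3@21:R]
Beat 15 (R): throw ball2 h=2 -> lands@17:R; in-air after throw: [b4@16:L b2@17:R b1@18:L b5@20:L b3@21:R]
Beat 16 (L): throw ball4 h=3 -> lands@19:R; in-air after throw: [b2@17:R b1@18:L b4@19:R b5@20:L b3@21:R]
Ball 4: thrown@5 h=2 -> first land @7; rethrown@7 h=9 -> second land @16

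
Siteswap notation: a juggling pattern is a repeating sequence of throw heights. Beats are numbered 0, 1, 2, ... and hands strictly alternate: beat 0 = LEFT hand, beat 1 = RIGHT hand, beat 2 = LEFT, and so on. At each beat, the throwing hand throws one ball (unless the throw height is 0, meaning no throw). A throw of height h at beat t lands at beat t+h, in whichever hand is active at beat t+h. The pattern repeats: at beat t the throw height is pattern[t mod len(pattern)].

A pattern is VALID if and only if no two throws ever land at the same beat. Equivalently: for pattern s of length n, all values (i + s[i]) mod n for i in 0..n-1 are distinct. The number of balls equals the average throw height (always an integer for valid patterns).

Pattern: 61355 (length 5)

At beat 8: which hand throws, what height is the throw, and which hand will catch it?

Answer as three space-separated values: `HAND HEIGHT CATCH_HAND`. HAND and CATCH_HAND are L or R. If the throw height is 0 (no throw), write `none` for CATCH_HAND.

Answer: L 5 R

Derivation:
Beat 8: 8 mod 2 = 0, so hand = L
Throw height = pattern[8 mod 5] = pattern[3] = 5
Lands at beat 8+5=13, 13 mod 2 = 1, so catch hand = R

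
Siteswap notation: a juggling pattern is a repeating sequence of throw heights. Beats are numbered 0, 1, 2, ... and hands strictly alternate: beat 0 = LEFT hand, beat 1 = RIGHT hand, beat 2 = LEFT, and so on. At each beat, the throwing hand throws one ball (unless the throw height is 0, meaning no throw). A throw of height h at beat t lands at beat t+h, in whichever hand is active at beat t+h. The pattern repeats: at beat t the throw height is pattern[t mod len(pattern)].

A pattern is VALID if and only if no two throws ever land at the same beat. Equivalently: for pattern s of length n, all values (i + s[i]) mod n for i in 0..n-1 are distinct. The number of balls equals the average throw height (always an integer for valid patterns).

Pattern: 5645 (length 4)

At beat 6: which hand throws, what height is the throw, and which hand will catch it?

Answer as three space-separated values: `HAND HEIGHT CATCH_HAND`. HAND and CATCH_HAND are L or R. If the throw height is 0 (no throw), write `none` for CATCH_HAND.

Answer: L 4 L

Derivation:
Beat 6: 6 mod 2 = 0, so hand = L
Throw height = pattern[6 mod 4] = pattern[2] = 4
Lands at beat 6+4=10, 10 mod 2 = 0, so catch hand = L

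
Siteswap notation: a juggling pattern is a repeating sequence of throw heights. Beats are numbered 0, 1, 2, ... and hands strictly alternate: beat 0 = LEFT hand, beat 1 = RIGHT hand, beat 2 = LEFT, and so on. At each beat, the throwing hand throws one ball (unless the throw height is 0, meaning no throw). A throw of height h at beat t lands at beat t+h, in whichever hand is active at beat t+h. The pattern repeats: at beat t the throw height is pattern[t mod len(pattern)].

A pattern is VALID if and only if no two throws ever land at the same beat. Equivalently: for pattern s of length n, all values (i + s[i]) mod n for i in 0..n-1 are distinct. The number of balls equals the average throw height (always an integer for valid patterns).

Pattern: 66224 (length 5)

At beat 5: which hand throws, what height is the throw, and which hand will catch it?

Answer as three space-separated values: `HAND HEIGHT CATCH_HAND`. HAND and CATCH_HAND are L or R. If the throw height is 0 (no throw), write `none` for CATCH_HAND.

Answer: R 6 R

Derivation:
Beat 5: 5 mod 2 = 1, so hand = R
Throw height = pattern[5 mod 5] = pattern[0] = 6
Lands at beat 5+6=11, 11 mod 2 = 1, so catch hand = R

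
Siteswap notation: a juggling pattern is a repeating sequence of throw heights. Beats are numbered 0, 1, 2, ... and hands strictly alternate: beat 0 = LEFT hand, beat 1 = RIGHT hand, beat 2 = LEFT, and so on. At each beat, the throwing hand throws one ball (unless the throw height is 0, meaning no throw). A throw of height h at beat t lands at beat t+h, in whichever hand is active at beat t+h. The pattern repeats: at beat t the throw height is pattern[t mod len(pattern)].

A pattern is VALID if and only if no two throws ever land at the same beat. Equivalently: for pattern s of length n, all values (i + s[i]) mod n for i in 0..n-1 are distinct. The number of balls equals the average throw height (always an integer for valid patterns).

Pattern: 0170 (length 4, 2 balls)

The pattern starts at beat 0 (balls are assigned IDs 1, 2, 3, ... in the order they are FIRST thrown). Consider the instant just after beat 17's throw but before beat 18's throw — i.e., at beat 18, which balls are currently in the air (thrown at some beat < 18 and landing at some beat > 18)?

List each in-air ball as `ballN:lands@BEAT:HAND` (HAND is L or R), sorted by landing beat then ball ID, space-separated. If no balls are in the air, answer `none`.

Answer: ball2:lands@21:R

Derivation:
Beat 1 (R): throw ball1 h=1 -> lands@2:L; in-air after throw: [b1@2:L]
Beat 2 (L): throw ball1 h=7 -> lands@9:R; in-air after throw: [b1@9:R]
Beat 5 (R): throw ball2 h=1 -> lands@6:L; in-air after throw: [b2@6:L b1@9:R]
Beat 6 (L): throw ball2 h=7 -> lands@13:R; in-air after throw: [b1@9:R b2@13:R]
Beat 9 (R): throw ball1 h=1 -> lands@10:L; in-air after throw: [b1@10:L b2@13:R]
Beat 10 (L): throw ball1 h=7 -> lands@17:R; in-air after throw: [b2@13:R b1@17:R]
Beat 13 (R): throw ball2 h=1 -> lands@14:L; in-air after throw: [b2@14:L b1@17:R]
Beat 14 (L): throw ball2 h=7 -> lands@21:R; in-air after throw: [b1@17:R b2@21:R]
Beat 17 (R): throw ball1 h=1 -> lands@18:L; in-air after throw: [b1@18:L b2@21:R]
Beat 18 (L): throw ball1 h=7 -> lands@25:R; in-air after throw: [b2@21:R b1@25:R]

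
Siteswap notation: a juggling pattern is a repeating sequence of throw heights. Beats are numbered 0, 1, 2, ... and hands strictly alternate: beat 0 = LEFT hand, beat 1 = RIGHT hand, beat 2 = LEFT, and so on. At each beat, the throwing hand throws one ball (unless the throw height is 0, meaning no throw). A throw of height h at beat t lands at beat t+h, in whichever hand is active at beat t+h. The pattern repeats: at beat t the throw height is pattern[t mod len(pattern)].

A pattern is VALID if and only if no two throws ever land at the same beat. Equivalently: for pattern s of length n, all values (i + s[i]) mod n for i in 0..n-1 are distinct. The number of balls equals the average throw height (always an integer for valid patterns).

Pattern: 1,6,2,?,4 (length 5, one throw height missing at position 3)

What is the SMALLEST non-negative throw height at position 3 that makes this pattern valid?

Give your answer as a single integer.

i=0: (0 + 1) mod 5 = 1
i=1: (1 + 6) mod 5 = 2
i=2: (2 + 2) mod 5 = 4
i=3: s[i]=? (unknown)
i=4: (4 + 4) mod 5 = 3
Known residues: [1, 2, 3, 4]; need a permutation of 0..4, so missing residue r = 0
Need (3 + s) mod 5 = 0; smallest s = (0 - 3) mod 5 = 2

Answer: 2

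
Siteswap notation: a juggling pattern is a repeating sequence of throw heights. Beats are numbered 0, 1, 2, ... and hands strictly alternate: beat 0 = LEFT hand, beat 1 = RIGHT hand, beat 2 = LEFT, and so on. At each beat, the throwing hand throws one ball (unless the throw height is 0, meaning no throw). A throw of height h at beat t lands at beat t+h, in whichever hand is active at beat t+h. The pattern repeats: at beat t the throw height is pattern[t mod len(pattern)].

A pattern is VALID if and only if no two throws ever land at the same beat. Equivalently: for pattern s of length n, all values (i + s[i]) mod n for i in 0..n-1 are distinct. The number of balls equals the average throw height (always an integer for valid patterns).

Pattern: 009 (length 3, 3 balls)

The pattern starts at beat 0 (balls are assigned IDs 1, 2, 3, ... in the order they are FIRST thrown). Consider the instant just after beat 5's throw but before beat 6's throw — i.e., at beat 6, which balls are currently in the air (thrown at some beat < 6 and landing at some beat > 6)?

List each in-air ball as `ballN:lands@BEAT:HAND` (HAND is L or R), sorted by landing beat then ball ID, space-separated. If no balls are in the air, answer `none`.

Beat 2 (L): throw ball1 h=9 -> lands@11:R; in-air after throw: [b1@11:R]
Beat 5 (R): throw ball2 h=9 -> lands@14:L; in-air after throw: [b1@11:R b2@14:L]

Answer: ball1:lands@11:R ball2:lands@14:L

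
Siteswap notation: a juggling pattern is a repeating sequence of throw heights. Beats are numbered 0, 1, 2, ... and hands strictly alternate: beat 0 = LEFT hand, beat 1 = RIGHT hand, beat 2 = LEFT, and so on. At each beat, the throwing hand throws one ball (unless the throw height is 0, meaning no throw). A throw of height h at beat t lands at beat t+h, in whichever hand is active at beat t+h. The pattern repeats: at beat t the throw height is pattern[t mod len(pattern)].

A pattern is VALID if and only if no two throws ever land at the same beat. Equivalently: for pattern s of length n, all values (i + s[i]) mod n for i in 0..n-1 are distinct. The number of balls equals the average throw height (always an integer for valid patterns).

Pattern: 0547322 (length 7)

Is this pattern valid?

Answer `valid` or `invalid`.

Answer: invalid

Derivation:
i=0: (i + s[i]) mod n = (0 + 0) mod 7 = 0
i=1: (i + s[i]) mod n = (1 + 5) mod 7 = 6
i=2: (i + s[i]) mod n = (2 + 4) mod 7 = 6
i=3: (i + s[i]) mod n = (3 + 7) mod 7 = 3
i=4: (i + s[i]) mod n = (4 + 3) mod 7 = 0
i=5: (i + s[i]) mod n = (5 + 2) mod 7 = 0
i=6: (i + s[i]) mod n = (6 + 2) mod 7 = 1
Residues: [0, 6, 6, 3, 0, 0, 1], distinct: False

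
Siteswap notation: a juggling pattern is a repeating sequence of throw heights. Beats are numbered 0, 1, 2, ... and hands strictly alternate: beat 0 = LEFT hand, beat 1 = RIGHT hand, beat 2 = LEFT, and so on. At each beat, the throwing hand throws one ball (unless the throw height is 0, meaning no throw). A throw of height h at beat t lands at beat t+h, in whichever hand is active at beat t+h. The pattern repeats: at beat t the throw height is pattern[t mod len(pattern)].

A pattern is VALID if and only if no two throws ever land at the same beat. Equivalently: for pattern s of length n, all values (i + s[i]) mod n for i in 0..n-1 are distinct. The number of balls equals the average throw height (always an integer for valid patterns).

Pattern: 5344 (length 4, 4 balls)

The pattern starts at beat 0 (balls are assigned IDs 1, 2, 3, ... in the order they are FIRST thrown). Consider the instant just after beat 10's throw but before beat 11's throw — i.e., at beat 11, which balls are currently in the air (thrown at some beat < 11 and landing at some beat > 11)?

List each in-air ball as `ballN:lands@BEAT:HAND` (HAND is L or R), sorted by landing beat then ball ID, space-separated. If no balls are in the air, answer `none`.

Answer: ball2:lands@12:L ball1:lands@13:R ball3:lands@14:L

Derivation:
Beat 0 (L): throw ball1 h=5 -> lands@5:R; in-air after throw: [b1@5:R]
Beat 1 (R): throw ball2 h=3 -> lands@4:L; in-air after throw: [b2@4:L b1@5:R]
Beat 2 (L): throw ball3 h=4 -> lands@6:L; in-air after throw: [b2@4:L b1@5:R b3@6:L]
Beat 3 (R): throw ball4 h=4 -> lands@7:R; in-air after throw: [b2@4:L b1@5:R b3@6:L b4@7:R]
Beat 4 (L): throw ball2 h=5 -> lands@9:R; in-air after throw: [b1@5:R b3@6:L b4@7:R b2@9:R]
Beat 5 (R): throw ball1 h=3 -> lands@8:L; in-air after throw: [b3@6:L b4@7:R b1@8:L b2@9:R]
Beat 6 (L): throw ball3 h=4 -> lands@10:L; in-air after throw: [b4@7:R b1@8:L b2@9:R b3@10:L]
Beat 7 (R): throw ball4 h=4 -> lands@11:R; in-air after throw: [b1@8:L b2@9:R b3@10:L b4@11:R]
Beat 8 (L): throw ball1 h=5 -> lands@13:R; in-air after throw: [b2@9:R b3@10:L b4@11:R b1@13:R]
Beat 9 (R): throw ball2 h=3 -> lands@12:L; in-air after throw: [b3@10:L b4@11:R b2@12:L b1@13:R]
Beat 10 (L): throw ball3 h=4 -> lands@14:L; in-air after throw: [b4@11:R b2@12:L b1@13:R b3@14:L]
Beat 11 (R): throw ball4 h=4 -> lands@15:R; in-air after throw: [b2@12:L b1@13:R b3@14:L b4@15:R]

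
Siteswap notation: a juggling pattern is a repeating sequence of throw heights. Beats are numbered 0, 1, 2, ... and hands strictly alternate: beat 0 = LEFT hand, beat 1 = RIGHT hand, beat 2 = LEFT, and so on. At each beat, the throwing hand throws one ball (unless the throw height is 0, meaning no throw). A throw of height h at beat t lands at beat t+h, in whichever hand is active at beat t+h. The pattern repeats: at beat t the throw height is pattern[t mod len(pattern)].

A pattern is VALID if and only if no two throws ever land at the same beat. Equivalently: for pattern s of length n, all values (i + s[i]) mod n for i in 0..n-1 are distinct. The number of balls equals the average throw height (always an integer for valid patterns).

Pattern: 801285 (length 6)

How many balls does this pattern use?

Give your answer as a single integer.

Answer: 4

Derivation:
Pattern = [8, 0, 1, 2, 8, 5], length n = 6
  position 0: throw height = 8, running sum = 8
  position 1: throw height = 0, running sum = 8
  position 2: throw height = 1, running sum = 9
  position 3: throw height = 2, running sum = 11
  position 4: throw height = 8, running sum = 19
  position 5: throw height = 5, running sum = 24
Total sum = 24; balls = sum / n = 24 / 6 = 4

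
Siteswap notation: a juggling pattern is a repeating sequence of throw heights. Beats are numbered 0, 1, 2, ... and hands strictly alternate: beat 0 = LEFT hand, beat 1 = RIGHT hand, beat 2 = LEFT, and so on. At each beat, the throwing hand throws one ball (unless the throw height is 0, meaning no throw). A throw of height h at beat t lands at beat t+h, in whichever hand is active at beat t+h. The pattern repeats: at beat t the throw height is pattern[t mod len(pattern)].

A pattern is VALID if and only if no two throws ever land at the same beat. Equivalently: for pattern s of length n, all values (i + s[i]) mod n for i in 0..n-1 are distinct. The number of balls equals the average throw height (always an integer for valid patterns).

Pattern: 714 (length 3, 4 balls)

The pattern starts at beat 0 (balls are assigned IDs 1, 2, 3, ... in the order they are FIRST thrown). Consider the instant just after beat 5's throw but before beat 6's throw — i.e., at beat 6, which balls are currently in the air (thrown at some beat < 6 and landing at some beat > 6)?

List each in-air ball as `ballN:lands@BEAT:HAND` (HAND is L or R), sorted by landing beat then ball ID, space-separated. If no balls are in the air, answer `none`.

Beat 0 (L): throw ball1 h=7 -> lands@7:R; in-air after throw: [b1@7:R]
Beat 1 (R): throw ball2 h=1 -> lands@2:L; in-air after throw: [b2@2:L b1@7:R]
Beat 2 (L): throw ball2 h=4 -> lands@6:L; in-air after throw: [b2@6:L b1@7:R]
Beat 3 (R): throw ball3 h=7 -> lands@10:L; in-air after throw: [b2@6:L b1@7:R b3@10:L]
Beat 4 (L): throw ball4 h=1 -> lands@5:R; in-air after throw: [b4@5:R b2@6:L b1@7:R b3@10:L]
Beat 5 (R): throw ball4 h=4 -> lands@9:R; in-air after throw: [b2@6:L b1@7:R b4@9:R b3@10:L]
Beat 6 (L): throw ball2 h=7 -> lands@13:R; in-air after throw: [b1@7:R b4@9:R b3@10:L b2@13:R]

Answer: ball1:lands@7:R ball4:lands@9:R ball3:lands@10:L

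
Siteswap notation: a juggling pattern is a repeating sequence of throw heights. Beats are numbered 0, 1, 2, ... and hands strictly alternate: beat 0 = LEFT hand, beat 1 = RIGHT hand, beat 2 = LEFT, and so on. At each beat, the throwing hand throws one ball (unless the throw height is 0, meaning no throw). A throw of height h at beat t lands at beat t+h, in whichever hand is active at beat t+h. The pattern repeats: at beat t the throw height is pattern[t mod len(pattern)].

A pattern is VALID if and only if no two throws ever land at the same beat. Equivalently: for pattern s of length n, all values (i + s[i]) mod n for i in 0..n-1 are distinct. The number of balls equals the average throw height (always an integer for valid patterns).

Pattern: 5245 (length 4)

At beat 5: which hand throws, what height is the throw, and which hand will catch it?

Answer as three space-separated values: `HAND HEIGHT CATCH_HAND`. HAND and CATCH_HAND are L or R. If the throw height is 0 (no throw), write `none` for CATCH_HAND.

Answer: R 2 R

Derivation:
Beat 5: 5 mod 2 = 1, so hand = R
Throw height = pattern[5 mod 4] = pattern[1] = 2
Lands at beat 5+2=7, 7 mod 2 = 1, so catch hand = R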